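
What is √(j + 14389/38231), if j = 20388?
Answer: √29799841757927/38231 ≈ 142.79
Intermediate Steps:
√(j + 14389/38231) = √(20388 + 14389/38231) = √(779468017/38231) = √29799841757927/38231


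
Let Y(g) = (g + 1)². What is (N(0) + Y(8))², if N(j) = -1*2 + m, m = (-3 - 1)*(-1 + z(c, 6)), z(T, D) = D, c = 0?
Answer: 3481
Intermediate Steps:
m = -20 (m = (-3 - 1)*(-1 + 6) = -4*5 = -20)
N(j) = -22 (N(j) = -1*2 - 20 = -2 - 20 = -22)
Y(g) = (1 + g)²
(N(0) + Y(8))² = (-22 + (1 + 8)²)² = (-22 + 9²)² = (-22 + 81)² = 59² = 3481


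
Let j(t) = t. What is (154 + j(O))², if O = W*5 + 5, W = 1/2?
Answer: 104329/4 ≈ 26082.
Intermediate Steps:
W = ½ ≈ 0.50000
O = 15/2 (O = (½)*5 + 5 = 5/2 + 5 = 15/2 ≈ 7.5000)
(154 + j(O))² = (154 + 15/2)² = (323/2)² = 104329/4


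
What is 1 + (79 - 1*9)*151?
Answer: 10571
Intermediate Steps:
1 + (79 - 1*9)*151 = 1 + (79 - 9)*151 = 1 + 70*151 = 1 + 10570 = 10571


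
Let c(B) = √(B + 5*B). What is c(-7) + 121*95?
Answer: 11495 + I*√42 ≈ 11495.0 + 6.4807*I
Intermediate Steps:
c(B) = √6*√B (c(B) = √(6*B) = √6*√B)
c(-7) + 121*95 = √6*√(-7) + 121*95 = √6*(I*√7) + 11495 = I*√42 + 11495 = 11495 + I*√42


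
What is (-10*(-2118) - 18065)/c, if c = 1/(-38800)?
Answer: -120862000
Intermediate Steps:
c = -1/38800 ≈ -2.5773e-5
(-10*(-2118) - 18065)/c = (-10*(-2118) - 18065)/(-1/38800) = (21180 - 18065)*(-38800) = 3115*(-38800) = -120862000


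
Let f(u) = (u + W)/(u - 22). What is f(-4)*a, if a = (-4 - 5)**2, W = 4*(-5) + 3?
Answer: 1701/26 ≈ 65.423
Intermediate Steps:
W = -17 (W = -20 + 3 = -17)
f(u) = (-17 + u)/(-22 + u) (f(u) = (u - 17)/(u - 22) = (-17 + u)/(-22 + u))
a = 81 (a = (-9)**2 = 81)
f(-4)*a = ((-17 - 4)/(-22 - 4))*81 = (-21/(-26))*81 = -1/26*(-21)*81 = (21/26)*81 = 1701/26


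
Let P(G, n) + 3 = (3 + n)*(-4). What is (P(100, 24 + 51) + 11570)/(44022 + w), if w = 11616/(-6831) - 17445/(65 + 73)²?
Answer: 214340220/838305139 ≈ 0.25568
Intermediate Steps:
P(G, n) = -15 - 4*n (P(G, n) = -3 + (3 + n)*(-4) = -3 + (-12 - 4*n) = -15 - 4*n)
w = -49829/19044 (w = 11616*(-1/6831) - 17445/(138²) = -352/207 - 17445/19044 = -352/207 - 17445*1/19044 = -352/207 - 5815/6348 = -49829/19044 ≈ -2.6165)
(P(100, 24 + 51) + 11570)/(44022 + w) = ((-15 - 4*(24 + 51)) + 11570)/(44022 - 49829/19044) = ((-15 - 4*75) + 11570)/(838305139/19044) = ((-15 - 300) + 11570)*(19044/838305139) = (-315 + 11570)*(19044/838305139) = 11255*(19044/838305139) = 214340220/838305139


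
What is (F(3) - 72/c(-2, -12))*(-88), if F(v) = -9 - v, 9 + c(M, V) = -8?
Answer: 11616/17 ≈ 683.29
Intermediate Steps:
c(M, V) = -17 (c(M, V) = -9 - 8 = -17)
(F(3) - 72/c(-2, -12))*(-88) = ((-9 - 1*3) - 72/(-17))*(-88) = ((-9 - 3) - 72*(-1/17))*(-88) = (-12 + 72/17)*(-88) = -132/17*(-88) = 11616/17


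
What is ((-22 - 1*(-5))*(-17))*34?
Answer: 9826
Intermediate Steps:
((-22 - 1*(-5))*(-17))*34 = ((-22 + 5)*(-17))*34 = -17*(-17)*34 = 289*34 = 9826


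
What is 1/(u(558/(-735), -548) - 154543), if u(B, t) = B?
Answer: -245/37863221 ≈ -6.4707e-6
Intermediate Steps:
1/(u(558/(-735), -548) - 154543) = 1/(558/(-735) - 154543) = 1/(558*(-1/735) - 154543) = 1/(-186/245 - 154543) = 1/(-37863221/245) = -245/37863221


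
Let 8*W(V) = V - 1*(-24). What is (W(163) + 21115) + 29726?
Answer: 406915/8 ≈ 50864.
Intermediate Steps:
W(V) = 3 + V/8 (W(V) = (V - 1*(-24))/8 = (V + 24)/8 = (24 + V)/8 = 3 + V/8)
(W(163) + 21115) + 29726 = ((3 + (⅛)*163) + 21115) + 29726 = ((3 + 163/8) + 21115) + 29726 = (187/8 + 21115) + 29726 = 169107/8 + 29726 = 406915/8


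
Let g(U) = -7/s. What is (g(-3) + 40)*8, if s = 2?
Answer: 292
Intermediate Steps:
g(U) = -7/2
(g(-3) + 40)*8 = (-7/2 + 40)*8 = (73/2)*8 = 292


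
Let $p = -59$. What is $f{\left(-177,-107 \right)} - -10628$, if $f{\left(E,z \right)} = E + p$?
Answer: $10392$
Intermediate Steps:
$f{\left(E,z \right)} = -59 + E$ ($f{\left(E,z \right)} = E - 59 = -59 + E$)
$f{\left(-177,-107 \right)} - -10628 = \left(-59 - 177\right) - -10628 = -236 + 10628 = 10392$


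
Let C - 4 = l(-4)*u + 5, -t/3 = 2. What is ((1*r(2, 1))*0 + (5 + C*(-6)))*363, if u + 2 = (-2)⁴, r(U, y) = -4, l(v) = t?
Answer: 165165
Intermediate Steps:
t = -6 (t = -3*2 = -6)
l(v) = -6
u = 14 (u = -2 + (-2)⁴ = -2 + 16 = 14)
C = -75 (C = 4 + (-6*14 + 5) = 4 + (-84 + 5) = 4 - 79 = -75)
((1*r(2, 1))*0 + (5 + C*(-6)))*363 = ((1*(-4))*0 + (5 - 75*(-6)))*363 = (-4*0 + (5 + 450))*363 = (0 + 455)*363 = 455*363 = 165165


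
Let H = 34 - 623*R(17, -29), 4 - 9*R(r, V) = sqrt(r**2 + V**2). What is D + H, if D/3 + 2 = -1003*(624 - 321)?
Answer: -8207783/9 + 623*sqrt(1130)/9 ≈ -9.0965e+5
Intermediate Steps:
R(r, V) = 4/9 - sqrt(V**2 + r**2)/9 (R(r, V) = 4/9 - sqrt(r**2 + V**2)/9 = 4/9 - sqrt(V**2 + r**2)/9)
D = -911733 (D = -6 + 3*(-1003*(624 - 321)) = -6 + 3*(-1003*303) = -6 + 3*(-303909) = -6 - 911727 = -911733)
H = -2186/9 + 623*sqrt(1130)/9 (H = 34 - 623*(4/9 - sqrt((-29)**2 + 17**2)/9) = 34 - 623*(4/9 - sqrt(841 + 289)/9) = 34 - 623*(4/9 - sqrt(1130)/9) = 34 + (-2492/9 + 623*sqrt(1130)/9) = -2186/9 + 623*sqrt(1130)/9 ≈ 2084.0)
D + H = -911733 + (-2186/9 + 623*sqrt(1130)/9) = -8207783/9 + 623*sqrt(1130)/9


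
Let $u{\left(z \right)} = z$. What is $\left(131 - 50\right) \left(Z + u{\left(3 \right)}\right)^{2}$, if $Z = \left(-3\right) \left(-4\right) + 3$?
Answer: $26244$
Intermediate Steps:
$Z = 15$ ($Z = 12 + 3 = 15$)
$\left(131 - 50\right) \left(Z + u{\left(3 \right)}\right)^{2} = \left(131 - 50\right) \left(15 + 3\right)^{2} = 81 \cdot 18^{2} = 81 \cdot 324 = 26244$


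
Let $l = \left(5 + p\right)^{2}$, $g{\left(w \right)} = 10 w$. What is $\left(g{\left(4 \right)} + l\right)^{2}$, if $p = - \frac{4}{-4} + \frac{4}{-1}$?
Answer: $1936$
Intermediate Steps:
$p = -3$ ($p = \left(-4\right) \left(- \frac{1}{4}\right) + 4 \left(-1\right) = 1 - 4 = -3$)
$l = 4$ ($l = \left(5 - 3\right)^{2} = 2^{2} = 4$)
$\left(g{\left(4 \right)} + l\right)^{2} = \left(10 \cdot 4 + 4\right)^{2} = \left(40 + 4\right)^{2} = 44^{2} = 1936$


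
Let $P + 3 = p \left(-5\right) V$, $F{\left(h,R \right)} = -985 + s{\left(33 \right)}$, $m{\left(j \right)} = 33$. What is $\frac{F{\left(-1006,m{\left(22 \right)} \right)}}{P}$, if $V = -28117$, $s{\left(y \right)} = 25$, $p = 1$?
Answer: $- \frac{480}{70291} \approx -0.0068288$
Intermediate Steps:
$F{\left(h,R \right)} = -960$ ($F{\left(h,R \right)} = -985 + 25 = -960$)
$P = 140582$ ($P = -3 + 1 \left(-5\right) \left(-28117\right) = -3 - -140585 = -3 + 140585 = 140582$)
$\frac{F{\left(-1006,m{\left(22 \right)} \right)}}{P} = - \frac{960}{140582} = \left(-960\right) \frac{1}{140582} = - \frac{480}{70291}$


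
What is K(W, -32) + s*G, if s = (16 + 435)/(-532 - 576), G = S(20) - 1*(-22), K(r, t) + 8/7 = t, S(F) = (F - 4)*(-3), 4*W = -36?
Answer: -87487/3878 ≈ -22.560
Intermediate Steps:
W = -9 (W = (¼)*(-36) = -9)
S(F) = 12 - 3*F (S(F) = (-4 + F)*(-3) = 12 - 3*F)
K(r, t) = -8/7 + t
G = -26 (G = (12 - 3*20) - 1*(-22) = (12 - 60) + 22 = -48 + 22 = -26)
s = -451/1108 (s = 451/(-1108) = 451*(-1/1108) = -451/1108 ≈ -0.40704)
K(W, -32) + s*G = (-8/7 - 32) - 451/1108*(-26) = -232/7 + 5863/554 = -87487/3878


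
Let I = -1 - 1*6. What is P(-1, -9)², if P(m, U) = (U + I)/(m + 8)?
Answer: 256/49 ≈ 5.2245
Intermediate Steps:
I = -7 (I = -1 - 6 = -7)
P(m, U) = (-7 + U)/(8 + m) (P(m, U) = (U - 7)/(m + 8) = (-7 + U)/(8 + m))
P(-1, -9)² = ((-7 - 9)/(8 - 1))² = (-16/7)² = 256/49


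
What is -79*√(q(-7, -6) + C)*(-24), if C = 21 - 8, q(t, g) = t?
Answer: 1896*√6 ≈ 4644.2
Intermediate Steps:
C = 13
-79*√(q(-7, -6) + C)*(-24) = -79*√(-7 + 13)*(-24) = -79*√6*(-24) = 1896*√6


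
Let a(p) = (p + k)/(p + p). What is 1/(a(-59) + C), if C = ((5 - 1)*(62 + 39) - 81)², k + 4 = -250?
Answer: 118/12311135 ≈ 9.5848e-6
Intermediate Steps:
k = -254 (k = -4 - 250 = -254)
C = 104329 (C = (4*101 - 81)² = (404 - 81)² = 323² = 104329)
a(p) = (-254 + p)/(2*p) (a(p) = (p - 254)/(p + p) = (-254 + p)/((2*p)) = (-254 + p)*(1/(2*p)) = (-254 + p)/(2*p))
1/(a(-59) + C) = 1/((½)*(-254 - 59)/(-59) + 104329) = 1/((½)*(-1/59)*(-313) + 104329) = 1/(313/118 + 104329) = 1/(12311135/118) = 118/12311135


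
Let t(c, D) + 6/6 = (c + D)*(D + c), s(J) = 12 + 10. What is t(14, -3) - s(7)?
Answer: 98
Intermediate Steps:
s(J) = 22
t(c, D) = -1 + (D + c)² (t(c, D) = -1 + (c + D)*(D + c) = -1 + (D + c)*(D + c) = -1 + (D + c)²)
t(14, -3) - s(7) = (-1 + (-3 + 14)²) - 1*22 = (-1 + 11²) - 22 = (-1 + 121) - 22 = 120 - 22 = 98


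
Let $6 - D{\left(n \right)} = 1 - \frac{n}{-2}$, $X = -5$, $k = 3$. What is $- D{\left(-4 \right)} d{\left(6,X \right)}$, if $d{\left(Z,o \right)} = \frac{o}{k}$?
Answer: $\frac{35}{3} \approx 11.667$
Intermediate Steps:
$d{\left(Z,o \right)} = \frac{o}{3}$
$D{\left(n \right)} = 5 - \frac{n}{2}$ ($D{\left(n \right)} = 6 - \left(1 - \frac{n}{-2}\right) = 6 - \left(1 - n \left(- \frac{1}{2}\right)\right) = 6 - \left(1 - - \frac{n}{2}\right) = 6 - \left(1 + \frac{n}{2}\right) = 5 - \frac{n}{2}$)
$- D{\left(-4 \right)} d{\left(6,X \right)} = - (5 - -2) \frac{1}{3} \left(-5\right) = - (5 + 2) \left(- \frac{5}{3}\right) = \left(-1\right) 7 \left(- \frac{5}{3}\right) = \left(-7\right) \left(- \frac{5}{3}\right) = \frac{35}{3}$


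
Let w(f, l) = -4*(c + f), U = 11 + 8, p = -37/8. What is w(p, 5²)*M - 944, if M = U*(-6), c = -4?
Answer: -4877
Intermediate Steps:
p = -37/8 (p = -37*⅛ = -37/8 ≈ -4.6250)
U = 19
w(f, l) = 16 - 4*f (w(f, l) = -4*(-4 + f) = 16 - 4*f)
M = -114 (M = 19*(-6) = -114)
w(p, 5²)*M - 944 = (16 - 4*(-37/8))*(-114) - 944 = (16 + 37/2)*(-114) - 944 = (69/2)*(-114) - 944 = -3933 - 944 = -4877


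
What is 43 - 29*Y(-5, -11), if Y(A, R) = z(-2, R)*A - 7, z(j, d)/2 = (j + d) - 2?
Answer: -4104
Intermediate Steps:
z(j, d) = -4 + 2*d + 2*j (z(j, d) = 2*((j + d) - 2) = 2*((d + j) - 2) = 2*(-2 + d + j) = -4 + 2*d + 2*j)
Y(A, R) = -7 + A*(-8 + 2*R) (Y(A, R) = (-4 + 2*R + 2*(-2))*A - 7 = (-4 + 2*R - 4)*A - 7 = (-8 + 2*R)*A - 7 = A*(-8 + 2*R) - 7 = -7 + A*(-8 + 2*R))
43 - 29*Y(-5, -11) = 43 - 29*(-7 + 2*(-5)*(-4 - 11)) = 43 - 29*(-7 + 2*(-5)*(-15)) = 43 - 29*(-7 + 150) = 43 - 29*143 = 43 - 4147 = -4104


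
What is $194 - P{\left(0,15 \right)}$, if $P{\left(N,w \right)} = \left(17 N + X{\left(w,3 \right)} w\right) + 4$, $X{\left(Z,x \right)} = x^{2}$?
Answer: $55$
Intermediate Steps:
$P{\left(N,w \right)} = 4 + 9 w + 17 N$ ($P{\left(N,w \right)} = \left(17 N + 3^{2} w\right) + 4 = \left(17 N + 9 w\right) + 4 = \left(9 w + 17 N\right) + 4 = 4 + 9 w + 17 N$)
$194 - P{\left(0,15 \right)} = 194 - \left(4 + 9 \cdot 15 + 17 \cdot 0\right) = 194 - \left(4 + 135 + 0\right) = 194 - 139 = 55$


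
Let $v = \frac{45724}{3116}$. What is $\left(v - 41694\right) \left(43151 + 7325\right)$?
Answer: $- \frac{1638864610820}{779} \approx -2.1038 \cdot 10^{9}$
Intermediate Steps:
$v = \frac{11431}{779}$ ($v = 45724 \cdot \frac{1}{3116} = \frac{11431}{779} \approx 14.674$)
$\left(v - 41694\right) \left(43151 + 7325\right) = \left(\frac{11431}{779} - 41694\right) \left(43151 + 7325\right) = \left(- \frac{32468195}{779}\right) 50476 = - \frac{1638864610820}{779}$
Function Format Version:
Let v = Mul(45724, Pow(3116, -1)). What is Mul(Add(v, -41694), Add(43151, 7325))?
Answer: Rational(-1638864610820, 779) ≈ -2.1038e+9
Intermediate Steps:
v = Rational(11431, 779) (v = Mul(45724, Rational(1, 3116)) = Rational(11431, 779) ≈ 14.674)
Mul(Add(v, -41694), Add(43151, 7325)) = Mul(Add(Rational(11431, 779), -41694), Add(43151, 7325)) = Mul(Rational(-32468195, 779), 50476) = Rational(-1638864610820, 779)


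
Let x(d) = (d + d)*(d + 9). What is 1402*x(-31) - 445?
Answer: 1911883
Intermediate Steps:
x(d) = 2*d*(9 + d) (x(d) = (2*d)*(9 + d) = 2*d*(9 + d))
1402*x(-31) - 445 = 1402*(2*(-31)*(9 - 31)) - 445 = 1402*(2*(-31)*(-22)) - 445 = 1402*1364 - 445 = 1912328 - 445 = 1911883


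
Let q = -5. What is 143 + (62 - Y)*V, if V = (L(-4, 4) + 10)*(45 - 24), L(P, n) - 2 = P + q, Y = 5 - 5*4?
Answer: 4994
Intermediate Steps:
Y = -15 (Y = 5 - 20 = -15)
L(P, n) = -3 + P (L(P, n) = 2 + (P - 5) = 2 + (-5 + P) = -3 + P)
V = 63 (V = ((-3 - 4) + 10)*(45 - 24) = (-7 + 10)*21 = 3*21 = 63)
143 + (62 - Y)*V = 143 + (62 - 1*(-15))*63 = 143 + (62 + 15)*63 = 143 + 77*63 = 143 + 4851 = 4994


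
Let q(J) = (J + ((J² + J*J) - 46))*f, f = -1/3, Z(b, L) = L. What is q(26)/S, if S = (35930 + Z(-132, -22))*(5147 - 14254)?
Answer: 111/81753539 ≈ 1.3577e-6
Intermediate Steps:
f = -⅓ (f = -1*⅓ = -⅓ ≈ -0.33333)
q(J) = 46/3 - 2*J²/3 - J/3 (q(J) = (J + ((J² + J*J) - 46))*(-⅓) = (J + ((J² + J²) - 46))*(-⅓) = (J + (2*J² - 46))*(-⅓) = (J + (-46 + 2*J²))*(-⅓) = (-46 + J + 2*J²)*(-⅓) = 46/3 - 2*J²/3 - J/3)
S = -327014156 (S = (35930 - 22)*(5147 - 14254) = 35908*(-9107) = -327014156)
q(26)/S = (46/3 - ⅔*26² - ⅓*26)/(-327014156) = (46/3 - ⅔*676 - 26/3)*(-1/327014156) = (46/3 - 1352/3 - 26/3)*(-1/327014156) = -444*(-1/327014156) = 111/81753539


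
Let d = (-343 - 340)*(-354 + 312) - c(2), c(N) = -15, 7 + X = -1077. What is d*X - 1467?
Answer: -31113351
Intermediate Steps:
X = -1084 (X = -7 - 1077 = -1084)
d = 28701 (d = (-343 - 340)*(-354 + 312) - 1*(-15) = -683*(-42) + 15 = 28686 + 15 = 28701)
d*X - 1467 = 28701*(-1084) - 1467 = -31111884 - 1467 = -31113351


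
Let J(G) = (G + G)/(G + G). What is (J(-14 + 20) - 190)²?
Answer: 35721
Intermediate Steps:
J(G) = 1 (J(G) = (2*G)/((2*G)) = (2*G)*(1/(2*G)) = 1)
(J(-14 + 20) - 190)² = (1 - 190)² = (-189)² = 35721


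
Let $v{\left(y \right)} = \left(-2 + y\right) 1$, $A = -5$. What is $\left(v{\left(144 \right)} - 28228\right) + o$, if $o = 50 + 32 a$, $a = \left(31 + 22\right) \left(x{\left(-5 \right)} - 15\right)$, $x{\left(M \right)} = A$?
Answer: $-61956$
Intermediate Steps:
$x{\left(M \right)} = -5$
$v{\left(y \right)} = -2 + y$
$a = -1060$ ($a = \left(31 + 22\right) \left(-5 - 15\right) = 53 \left(-20\right) = -1060$)
$o = -33870$ ($o = 50 + 32 \left(-1060\right) = 50 - 33920 = -33870$)
$\left(v{\left(144 \right)} - 28228\right) + o = \left(\left(-2 + 144\right) - 28228\right) - 33870 = \left(142 - 28228\right) - 33870 = -28086 - 33870 = -61956$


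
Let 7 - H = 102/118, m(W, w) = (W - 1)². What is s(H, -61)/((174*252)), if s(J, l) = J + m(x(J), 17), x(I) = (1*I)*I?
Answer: 16346666167/531322045128 ≈ 0.030766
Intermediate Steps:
x(I) = I² (x(I) = I*I = I²)
m(W, w) = (-1 + W)²
H = 362/59 (H = 7 - 102/118 = 7 - 1*51/59 = 7 - 51/59 = 362/59 ≈ 6.1356)
s(J, l) = J + (-1 + J²)²
s(H, -61)/((174*252)) = (362/59 + (-1 + (362/59)²)²)/((174*252)) = (362/59 + (-1 + 131044/3481)²)/43848 = (362/59 + (127563/3481)²)*(1/43848) = (362/59 + 16272318969/12117361)*(1/43848) = (16346666167/12117361)*(1/43848) = 16346666167/531322045128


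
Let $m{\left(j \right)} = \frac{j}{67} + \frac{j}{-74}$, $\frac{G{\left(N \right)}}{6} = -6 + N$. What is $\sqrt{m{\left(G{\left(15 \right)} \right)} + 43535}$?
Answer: $\frac{\sqrt{267542242466}}{2479} \approx 208.65$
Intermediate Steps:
$G{\left(N \right)} = -36 + 6 N$ ($G{\left(N \right)} = 6 \left(-6 + N\right) = -36 + 6 N$)
$m{\left(j \right)} = \frac{7 j}{4958}$ ($m{\left(j \right)} = j \frac{1}{67} + j \left(- \frac{1}{74}\right) = \frac{j}{67} - \frac{j}{74} = \frac{7 j}{4958}$)
$\sqrt{m{\left(G{\left(15 \right)} \right)} + 43535} = \sqrt{\frac{7 \left(-36 + 6 \cdot 15\right)}{4958} + 43535} = \sqrt{\frac{7 \left(-36 + 90\right)}{4958} + 43535} = \sqrt{\frac{7}{4958} \cdot 54 + 43535} = \sqrt{\frac{189}{2479} + 43535} = \sqrt{\frac{107923454}{2479}} = \frac{\sqrt{267542242466}}{2479}$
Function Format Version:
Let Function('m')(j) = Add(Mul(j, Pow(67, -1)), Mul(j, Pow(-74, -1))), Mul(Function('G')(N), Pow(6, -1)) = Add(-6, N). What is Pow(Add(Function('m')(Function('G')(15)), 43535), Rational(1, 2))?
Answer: Mul(Rational(1, 2479), Pow(267542242466, Rational(1, 2))) ≈ 208.65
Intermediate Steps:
Function('G')(N) = Add(-36, Mul(6, N)) (Function('G')(N) = Mul(6, Add(-6, N)) = Add(-36, Mul(6, N)))
Function('m')(j) = Mul(Rational(7, 4958), j) (Function('m')(j) = Add(Mul(j, Rational(1, 67)), Mul(j, Rational(-1, 74))) = Add(Mul(Rational(1, 67), j), Mul(Rational(-1, 74), j)) = Mul(Rational(7, 4958), j))
Pow(Add(Function('m')(Function('G')(15)), 43535), Rational(1, 2)) = Pow(Add(Mul(Rational(7, 4958), Add(-36, Mul(6, 15))), 43535), Rational(1, 2)) = Pow(Add(Mul(Rational(7, 4958), Add(-36, 90)), 43535), Rational(1, 2)) = Pow(Add(Mul(Rational(7, 4958), 54), 43535), Rational(1, 2)) = Pow(Add(Rational(189, 2479), 43535), Rational(1, 2)) = Pow(Rational(107923454, 2479), Rational(1, 2)) = Mul(Rational(1, 2479), Pow(267542242466, Rational(1, 2)))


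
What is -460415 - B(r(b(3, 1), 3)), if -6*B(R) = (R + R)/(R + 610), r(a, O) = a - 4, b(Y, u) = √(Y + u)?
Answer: -419898481/912 ≈ -4.6042e+5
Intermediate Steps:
r(a, O) = -4 + a
B(R) = -R/(3*(610 + R)) (B(R) = -(R + R)/(6*(R + 610)) = -2*R/(6*(610 + R)) = -R/(3*(610 + R)))
-460415 - B(r(b(3, 1), 3)) = -460415 - (-1)*(-4 + √(3 + 1))/(1830 + 3*(-4 + √(3 + 1))) = -460415 - (-1)*(-4 + √4)/(1830 + 3*(-4 + √4)) = -460415 - (-1)*(-4 + 2)/(1830 + 3*(-4 + 2)) = -460415 - (-1)*(-2)/(1830 + 3*(-2)) = -460415 - (-1)*(-2)/(1830 - 6) = -460415 - (-1)*(-2)/1824 = -460415 - 1*1/912 = -460415 - 1/912 = -419898481/912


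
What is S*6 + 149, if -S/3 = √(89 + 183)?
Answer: 149 - 72*√17 ≈ -147.86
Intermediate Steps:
S = -12*√17 (S = -3*√(89 + 183) = -12*√17 ≈ -49.477)
S*6 + 149 = -12*√17*6 + 149 = -72*√17 + 149 = 149 - 72*√17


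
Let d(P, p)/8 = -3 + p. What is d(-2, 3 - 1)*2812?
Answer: -22496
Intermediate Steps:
d(P, p) = -24 + 8*p (d(P, p) = 8*(-3 + p) = -24 + 8*p)
d(-2, 3 - 1)*2812 = (-24 + 8*(3 - 1))*2812 = (-24 + 8*2)*2812 = (-24 + 16)*2812 = -8*2812 = -22496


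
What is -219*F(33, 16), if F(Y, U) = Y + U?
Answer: -10731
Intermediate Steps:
F(Y, U) = U + Y
-219*F(33, 16) = -219*(16 + 33) = -219*49 = -10731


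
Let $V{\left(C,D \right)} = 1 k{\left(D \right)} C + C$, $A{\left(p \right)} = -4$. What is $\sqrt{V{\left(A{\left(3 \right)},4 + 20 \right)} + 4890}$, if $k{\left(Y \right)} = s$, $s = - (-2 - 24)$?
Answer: $\sqrt{4782} \approx 69.152$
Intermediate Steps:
$s = 26$ ($s = - (-2 - 24) = \left(-1\right) \left(-26\right) = 26$)
$k{\left(Y \right)} = 26$
$V{\left(C,D \right)} = 27 C$ ($V{\left(C,D \right)} = 1 \cdot 26 C + C = 26 C + C = 27 C$)
$\sqrt{V{\left(A{\left(3 \right)},4 + 20 \right)} + 4890} = \sqrt{27 \left(-4\right) + 4890} = \sqrt{-108 + 4890} = \sqrt{4782}$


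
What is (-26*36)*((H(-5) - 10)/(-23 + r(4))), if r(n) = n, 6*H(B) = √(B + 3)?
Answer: -9360/19 + 156*I*√2/19 ≈ -492.63 + 11.611*I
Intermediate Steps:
H(B) = √(3 + B)/6 (H(B) = √(B + 3)/6 = √(3 + B)/6)
(-26*36)*((H(-5) - 10)/(-23 + r(4))) = (-26*36)*((√(3 - 5)/6 - 10)/(-23 + 4)) = -936*(√(-2)/6 - 10)/(-19) = -936*((I*√2)/6 - 10)*(-1)/19 = -936*(I*√2/6 - 10)*(-1)/19 = -936*(-10 + I*√2/6)*(-1)/19 = -936*(10/19 - I*√2/114) = -9360/19 + 156*I*√2/19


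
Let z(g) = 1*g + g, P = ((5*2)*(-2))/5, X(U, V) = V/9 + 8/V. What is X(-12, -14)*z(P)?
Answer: 1072/63 ≈ 17.016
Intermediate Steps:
X(U, V) = 8/V + V/9 (X(U, V) = V*(⅑) + 8/V = V/9 + 8/V = 8/V + V/9)
P = -4 (P = (10*(-2))*(⅕) = -20*⅕ = -4)
z(g) = 2*g (z(g) = g + g = 2*g)
X(-12, -14)*z(P) = (8/(-14) + (⅑)*(-14))*(2*(-4)) = (8*(-1/14) - 14/9)*(-8) = (-4/7 - 14/9)*(-8) = -134/63*(-8) = 1072/63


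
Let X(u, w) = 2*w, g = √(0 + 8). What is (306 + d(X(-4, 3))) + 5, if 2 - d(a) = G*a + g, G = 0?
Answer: 313 - 2*√2 ≈ 310.17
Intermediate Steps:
g = 2*√2 (g = √8 = 2*√2 ≈ 2.8284)
d(a) = 2 - 2*√2 (d(a) = 2 - (0*a + 2*√2) = 2 - (0 + 2*√2) = 2 - 2*√2)
(306 + d(X(-4, 3))) + 5 = (306 + (2 - 2*√2)) + 5 = (308 - 2*√2) + 5 = 313 - 2*√2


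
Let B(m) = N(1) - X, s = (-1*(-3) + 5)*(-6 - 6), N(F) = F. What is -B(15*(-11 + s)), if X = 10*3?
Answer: 29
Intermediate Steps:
s = -96 (s = (3 + 5)*(-12) = 8*(-12) = -96)
X = 30
B(m) = -29 (B(m) = 1 - 1*30 = 1 - 30 = -29)
-B(15*(-11 + s)) = -1*(-29) = 29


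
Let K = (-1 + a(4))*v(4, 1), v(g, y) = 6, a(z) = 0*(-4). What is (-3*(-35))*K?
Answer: -630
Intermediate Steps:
a(z) = 0
K = -6 (K = (-1 + 0)*6 = -1*6 = -6)
(-3*(-35))*K = -3*(-35)*(-6) = 105*(-6) = -630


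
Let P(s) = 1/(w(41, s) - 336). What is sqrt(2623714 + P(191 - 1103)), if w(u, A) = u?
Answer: sqrt(228328710555)/295 ≈ 1619.8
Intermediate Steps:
P(s) = -1/295 (P(s) = 1/(41 - 336) = 1/(-295) = -1/295)
sqrt(2623714 + P(191 - 1103)) = sqrt(2623714 - 1/295) = sqrt(773995629/295) = sqrt(228328710555)/295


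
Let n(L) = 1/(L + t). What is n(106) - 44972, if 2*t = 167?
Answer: -17044386/379 ≈ -44972.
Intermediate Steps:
t = 167/2 (t = (1/2)*167 = 167/2 ≈ 83.500)
n(L) = 1/(167/2 + L) (n(L) = 1/(L + 167/2) = 1/(167/2 + L))
n(106) - 44972 = 2/(167 + 2*106) - 44972 = 2/(167 + 212) - 44972 = 2/379 - 44972 = -17044386/379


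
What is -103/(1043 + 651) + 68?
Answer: 115089/1694 ≈ 67.939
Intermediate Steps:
-103/(1043 + 651) + 68 = -103/1694 + 68 = 115089/1694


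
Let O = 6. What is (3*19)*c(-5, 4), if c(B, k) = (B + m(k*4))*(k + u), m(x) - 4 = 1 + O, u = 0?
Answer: 1368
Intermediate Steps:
m(x) = 11 (m(x) = 4 + (1 + 6) = 4 + 7 = 11)
c(B, k) = k*(11 + B) (c(B, k) = (B + 11)*(k + 0) = (11 + B)*k = k*(11 + B))
(3*19)*c(-5, 4) = (3*19)*(4*(11 - 5)) = 57*(4*6) = 57*24 = 1368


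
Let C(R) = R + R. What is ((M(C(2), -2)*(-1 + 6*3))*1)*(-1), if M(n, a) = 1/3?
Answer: -17/3 ≈ -5.6667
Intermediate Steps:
C(R) = 2*R
M(n, a) = ⅓ (M(n, a) = 1*(⅓) = ⅓)
((M(C(2), -2)*(-1 + 6*3))*1)*(-1) = (((-1 + 6*3)/3)*1)*(-1) = (((-1 + 18)/3)*1)*(-1) = (((⅓)*17)*1)*(-1) = ((17/3)*1)*(-1) = (17/3)*(-1) = -17/3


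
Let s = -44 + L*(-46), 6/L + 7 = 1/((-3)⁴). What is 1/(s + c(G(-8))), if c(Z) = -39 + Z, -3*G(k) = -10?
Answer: -849/34103 ≈ -0.024895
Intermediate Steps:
G(k) = 10/3 (G(k) = -⅓*(-10) = 10/3)
L = -243/283 (L = 6/(-7 + 1/((-3)⁴)) = 6/(-7 + 1/81) = 6/(-566/81) = 6*(-81/566) = -243/283 ≈ -0.85866)
s = -1274/283 (s = -44 - 243/283*(-46) = -44 + 11178/283 = -1274/283 ≈ -4.5018)
1/(s + c(G(-8))) = 1/(-1274/283 + (-39 + 10/3)) = 1/(-1274/283 - 107/3) = 1/(-34103/849) = -849/34103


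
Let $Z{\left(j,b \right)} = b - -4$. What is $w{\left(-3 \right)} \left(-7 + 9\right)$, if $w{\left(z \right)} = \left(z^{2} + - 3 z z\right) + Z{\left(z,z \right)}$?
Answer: $-34$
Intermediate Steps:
$Z{\left(j,b \right)} = 4 + b$ ($Z{\left(j,b \right)} = b + 4 = 4 + b$)
$w{\left(z \right)} = 4 + z - 2 z^{2}$ ($w{\left(z \right)} = \left(z^{2} + - 3 z z\right) + \left(4 + z\right) = \left(z^{2} - 3 z^{2}\right) + \left(4 + z\right) = - 2 z^{2} + \left(4 + z\right) = 4 + z - 2 z^{2}$)
$w{\left(-3 \right)} \left(-7 + 9\right) = \left(4 - 3 - 2 \left(-3\right)^{2}\right) \left(-7 + 9\right) = \left(4 - 3 - 18\right) 2 = \left(-17\right) 2 = -34$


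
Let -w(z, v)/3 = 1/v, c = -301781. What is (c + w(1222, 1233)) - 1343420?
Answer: -676177612/411 ≈ -1.6452e+6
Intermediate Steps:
w(z, v) = -3/v
(c + w(1222, 1233)) - 1343420 = (-301781 - 3/1233) - 1343420 = (-301781 - 3*1/1233) - 1343420 = (-301781 - 1/411) - 1343420 = -124031992/411 - 1343420 = -676177612/411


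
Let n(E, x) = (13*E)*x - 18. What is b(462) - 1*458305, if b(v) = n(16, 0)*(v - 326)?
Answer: -460753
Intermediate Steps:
n(E, x) = -18 + 13*E*x (n(E, x) = 13*E*x - 18 = -18 + 13*E*x)
b(v) = 5868 - 18*v (b(v) = (-18 + 13*16*0)*(v - 326) = (-18 + 0)*(-326 + v) = -18*(-326 + v) = 5868 - 18*v)
b(462) - 1*458305 = (5868 - 18*462) - 1*458305 = (5868 - 8316) - 458305 = -2448 - 458305 = -460753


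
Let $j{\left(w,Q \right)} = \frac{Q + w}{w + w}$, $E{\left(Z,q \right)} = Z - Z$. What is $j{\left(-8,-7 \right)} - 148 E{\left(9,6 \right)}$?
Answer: $\frac{15}{16} \approx 0.9375$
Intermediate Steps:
$E{\left(Z,q \right)} = 0$
$j{\left(w,Q \right)} = \frac{Q + w}{2 w}$
$j{\left(-8,-7 \right)} - 148 E{\left(9,6 \right)} = \frac{-7 - 8}{2 \left(-8\right)} - 0 = \frac{1}{2} \left(- \frac{1}{8}\right) \left(-15\right) + 0 = \frac{15}{16} + 0 = \frac{15}{16}$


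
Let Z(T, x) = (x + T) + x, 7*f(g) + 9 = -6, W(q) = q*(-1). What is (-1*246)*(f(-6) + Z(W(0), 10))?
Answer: -30750/7 ≈ -4392.9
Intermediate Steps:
W(q) = -q
f(g) = -15/7 (f(g) = -9/7 + (1/7)*(-6) = -9/7 - 6/7 = -15/7)
Z(T, x) = T + 2*x (Z(T, x) = (T + x) + x = T + 2*x)
(-1*246)*(f(-6) + Z(W(0), 10)) = (-1*246)*(-15/7 + (-1*0 + 2*10)) = -246*(-15/7 + (0 + 20)) = -246*(-15/7 + 20) = -246*125/7 = -30750/7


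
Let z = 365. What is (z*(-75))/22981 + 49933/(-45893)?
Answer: -2403831148/1054667033 ≈ -2.2792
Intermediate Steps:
(z*(-75))/22981 + 49933/(-45893) = (365*(-75))/22981 + 49933/(-45893) = -27375*1/22981 + 49933*(-1/45893) = -27375/22981 - 49933/45893 = -2403831148/1054667033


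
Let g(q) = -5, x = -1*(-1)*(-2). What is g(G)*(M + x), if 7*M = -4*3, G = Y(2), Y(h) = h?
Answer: 130/7 ≈ 18.571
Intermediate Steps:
G = 2
x = -2 (x = 1*(-2) = -2)
M = -12/7 (M = (-4*3)/7 = (⅐)*(-12) = -12/7 ≈ -1.7143)
g(G)*(M + x) = -5*(-12/7 - 2) = -5*(-26/7) = 130/7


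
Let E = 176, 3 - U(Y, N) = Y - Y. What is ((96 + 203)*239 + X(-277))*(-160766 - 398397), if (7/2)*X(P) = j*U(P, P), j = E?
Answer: -280298906129/7 ≈ -4.0043e+10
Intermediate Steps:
U(Y, N) = 3 (U(Y, N) = 3 - (Y - Y) = 3 - 1*0 = 3 + 0 = 3)
j = 176
X(P) = 1056/7 (X(P) = 2*(176*3)/7 = (2/7)*528 = 1056/7)
((96 + 203)*239 + X(-277))*(-160766 - 398397) = ((96 + 203)*239 + 1056/7)*(-160766 - 398397) = (299*239 + 1056/7)*(-559163) = (71461 + 1056/7)*(-559163) = (501283/7)*(-559163) = -280298906129/7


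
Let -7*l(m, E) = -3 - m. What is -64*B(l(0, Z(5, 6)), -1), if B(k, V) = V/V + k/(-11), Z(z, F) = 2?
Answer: -4736/77 ≈ -61.506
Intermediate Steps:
l(m, E) = 3/7 + m/7 (l(m, E) = -(-3 - m)/7 = 3/7 + m/7)
B(k, V) = 1 - k/11 (B(k, V) = 1 + k*(-1/11) = 1 - k/11)
-64*B(l(0, Z(5, 6)), -1) = -64*(1 - (3/7 + (⅐)*0)/11) = -64*(1 - (3/7 + 0)/11) = -64*(1 - 1/11*3/7) = -64*(1 - 3/77) = -64*74/77 = -4736/77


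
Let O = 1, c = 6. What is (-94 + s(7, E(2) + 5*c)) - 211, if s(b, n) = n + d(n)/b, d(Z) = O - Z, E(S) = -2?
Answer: -1966/7 ≈ -280.86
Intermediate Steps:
d(Z) = 1 - Z
s(b, n) = n + (1 - n)/b
(-94 + s(7, E(2) + 5*c)) - 211 = (-94 + (1 - (-2 + 5*6) + 7*(-2 + 5*6))/7) - 211 = (-94 + (1 - (-2 + 30) + 7*(-2 + 30))/7) - 211 = (-94 + (1 - 1*28 + 7*28)/7) - 211 = (-94 + (1 - 28 + 196)/7) - 211 = (-94 + (1/7)*169) - 211 = (-94 + 169/7) - 211 = -489/7 - 211 = -1966/7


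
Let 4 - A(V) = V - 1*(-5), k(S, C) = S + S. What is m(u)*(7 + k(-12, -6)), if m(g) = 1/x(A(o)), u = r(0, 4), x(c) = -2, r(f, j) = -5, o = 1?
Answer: 17/2 ≈ 8.5000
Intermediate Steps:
k(S, C) = 2*S
A(V) = -1 - V (A(V) = 4 - (V - 1*(-5)) = 4 - (V + 5) = 4 - (5 + V) = 4 + (-5 - V) = -1 - V)
u = -5
m(g) = -½ (m(g) = 1/(-2) = -½)
m(u)*(7 + k(-12, -6)) = -(7 + 2*(-12))/2 = -(7 - 24)/2 = -½*(-17) = 17/2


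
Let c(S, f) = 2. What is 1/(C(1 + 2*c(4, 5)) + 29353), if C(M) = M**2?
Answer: 1/29378 ≈ 3.4039e-5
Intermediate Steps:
1/(C(1 + 2*c(4, 5)) + 29353) = 1/((1 + 2*2)**2 + 29353) = 1/((1 + 4)**2 + 29353) = 1/(5**2 + 29353) = 1/(25 + 29353) = 1/29378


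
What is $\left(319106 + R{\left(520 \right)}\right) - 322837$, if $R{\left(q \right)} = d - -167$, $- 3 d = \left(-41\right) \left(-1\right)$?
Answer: $- \frac{10733}{3} \approx -3577.7$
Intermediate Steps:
$d = - \frac{41}{3}$ ($d = - \frac{\left(-41\right) \left(-1\right)}{3} = \left(- \frac{1}{3}\right) 41 = - \frac{41}{3} \approx -13.667$)
$R{\left(q \right)} = \frac{460}{3}$ ($R{\left(q \right)} = - \frac{41}{3} - -167 = - \frac{41}{3} + 167 = \frac{460}{3}$)
$\left(319106 + R{\left(520 \right)}\right) - 322837 = \left(319106 + \frac{460}{3}\right) - 322837 = \frac{957778}{3} - 322837 = - \frac{10733}{3}$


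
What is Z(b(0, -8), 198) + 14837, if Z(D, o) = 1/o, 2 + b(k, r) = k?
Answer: 2937727/198 ≈ 14837.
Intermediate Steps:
b(k, r) = -2 + k
Z(b(0, -8), 198) + 14837 = 1/198 + 14837 = 2937727/198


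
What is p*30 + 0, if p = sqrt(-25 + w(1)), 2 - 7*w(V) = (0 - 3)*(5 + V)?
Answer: 30*I*sqrt(1085)/7 ≈ 141.17*I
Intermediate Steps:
w(V) = 17/7 + 3*V/7 (w(V) = 2/7 - (0 - 3)*(5 + V)/7 = 2/7 - (-3)*(5 + V)/7 = 2/7 - (-15 - 3*V)/7 = 2/7 + (15/7 + 3*V/7) = 17/7 + 3*V/7)
p = I*sqrt(1085)/7 (p = sqrt(-25 + (17/7 + (3/7)*1)) = sqrt(-25 + (17/7 + 3/7)) = sqrt(-25 + 20/7) = sqrt(-155/7) = I*sqrt(1085)/7 ≈ 4.7056*I)
p*30 + 0 = (I*sqrt(1085)/7)*30 + 0 = 30*I*sqrt(1085)/7 + 0 = 30*I*sqrt(1085)/7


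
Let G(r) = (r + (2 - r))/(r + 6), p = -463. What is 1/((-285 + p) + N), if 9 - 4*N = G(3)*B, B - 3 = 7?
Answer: -36/26867 ≈ -0.0013399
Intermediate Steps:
B = 10 (B = 3 + 7 = 10)
G(r) = 2/(6 + r)
N = 61/36 (N = 9/4 - 2/(6 + 3)*10/4 = 9/4 - 2/9*10/4 = 9/4 - 2*(1/9)*10/4 = 9/4 - 10/18 = 9/4 - 1/4*20/9 = 9/4 - 5/9 = 61/36 ≈ 1.6944)
1/((-285 + p) + N) = 1/((-285 - 463) + 61/36) = 1/(-748 + 61/36) = 1/(-26867/36) = -36/26867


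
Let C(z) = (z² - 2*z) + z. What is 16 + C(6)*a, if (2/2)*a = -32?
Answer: -944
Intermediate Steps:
a = -32
C(z) = z² - z
16 + C(6)*a = 16 + (6*(-1 + 6))*(-32) = 16 + (6*5)*(-32) = 16 + 30*(-32) = 16 - 960 = -944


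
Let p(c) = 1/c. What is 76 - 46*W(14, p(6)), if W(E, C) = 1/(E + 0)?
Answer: 509/7 ≈ 72.714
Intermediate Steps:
W(E, C) = 1/E
76 - 46*W(14, p(6)) = 76 - 46/14 = 76 - 46*1/14 = 76 - 23/7 = 509/7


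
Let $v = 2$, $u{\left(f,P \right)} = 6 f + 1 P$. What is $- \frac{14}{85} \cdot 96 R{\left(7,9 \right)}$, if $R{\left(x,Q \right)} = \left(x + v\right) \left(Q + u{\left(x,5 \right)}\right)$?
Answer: $- \frac{677376}{85} \approx -7969.1$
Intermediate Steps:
$u{\left(f,P \right)} = P + 6 f$ ($u{\left(f,P \right)} = 6 f + P = P + 6 f$)
$R{\left(x,Q \right)} = \left(2 + x\right) \left(5 + Q + 6 x\right)$ ($R{\left(x,Q \right)} = \left(x + 2\right) \left(Q + \left(5 + 6 x\right)\right) = \left(2 + x\right) \left(5 + Q + 6 x\right)$)
$- \frac{14}{85} \cdot 96 R{\left(7,9 \right)} = - \frac{14}{85} \cdot 96 \left(10 + 2 \cdot 9 + 6 \cdot 7^{2} + 17 \cdot 7 + 9 \cdot 7\right) = \left(-14\right) \frac{1}{85} \cdot 96 \left(10 + 18 + 6 \cdot 49 + 119 + 63\right) = \left(- \frac{14}{85}\right) 96 \left(10 + 18 + 294 + 119 + 63\right) = \left(- \frac{1344}{85}\right) 504 = - \frac{677376}{85}$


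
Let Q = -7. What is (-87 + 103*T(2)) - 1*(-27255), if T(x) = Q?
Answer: 26447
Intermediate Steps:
T(x) = -7
(-87 + 103*T(2)) - 1*(-27255) = (-87 + 103*(-7)) - 1*(-27255) = (-87 - 721) + 27255 = -808 + 27255 = 26447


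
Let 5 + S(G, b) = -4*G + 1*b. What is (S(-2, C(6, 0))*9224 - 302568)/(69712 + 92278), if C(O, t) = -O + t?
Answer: -33024/16199 ≈ -2.0386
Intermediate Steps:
C(O, t) = t - O
S(G, b) = -5 + b - 4*G (S(G, b) = -5 + (-4*G + 1*b) = -5 + (-4*G + b) = -5 + (b - 4*G) = -5 + b - 4*G)
(S(-2, C(6, 0))*9224 - 302568)/(69712 + 92278) = ((-5 + (0 - 1*6) - 4*(-2))*9224 - 302568)/(69712 + 92278) = ((-5 + (0 - 6) + 8)*9224 - 302568)/161990 = ((-5 - 6 + 8)*9224 - 302568)*(1/161990) = (-3*9224 - 302568)*(1/161990) = (-27672 - 302568)*(1/161990) = -330240*1/161990 = -33024/16199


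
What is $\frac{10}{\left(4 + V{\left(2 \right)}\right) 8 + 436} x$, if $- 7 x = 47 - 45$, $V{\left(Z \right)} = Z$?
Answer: $- \frac{5}{847} \approx -0.0059032$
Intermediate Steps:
$x = - \frac{2}{7}$ ($x = - \frac{47 - 45}{7} = \left(- \frac{1}{7}\right) 2 = - \frac{2}{7} \approx -0.28571$)
$\frac{10}{\left(4 + V{\left(2 \right)}\right) 8 + 436} x = \frac{10}{\left(4 + 2\right) 8 + 436} \left(- \frac{2}{7}\right) = \frac{10}{6 \cdot 8 + 436} \left(- \frac{2}{7}\right) = \frac{10}{48 + 436} \left(- \frac{2}{7}\right) = \frac{10}{484} \left(- \frac{2}{7}\right) = 10 \cdot \frac{1}{484} \left(- \frac{2}{7}\right) = \frac{5}{242} \left(- \frac{2}{7}\right) = - \frac{5}{847}$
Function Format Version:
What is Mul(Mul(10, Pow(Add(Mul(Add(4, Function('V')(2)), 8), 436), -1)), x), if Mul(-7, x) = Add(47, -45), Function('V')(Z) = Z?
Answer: Rational(-5, 847) ≈ -0.0059032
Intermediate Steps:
x = Rational(-2, 7) (x = Mul(Rational(-1, 7), Add(47, -45)) = Mul(Rational(-1, 7), 2) = Rational(-2, 7) ≈ -0.28571)
Mul(Mul(10, Pow(Add(Mul(Add(4, Function('V')(2)), 8), 436), -1)), x) = Mul(Mul(10, Pow(Add(Mul(Add(4, 2), 8), 436), -1)), Rational(-2, 7)) = Mul(Mul(10, Pow(Add(Mul(6, 8), 436), -1)), Rational(-2, 7)) = Mul(Mul(10, Pow(Add(48, 436), -1)), Rational(-2, 7)) = Mul(Mul(10, Pow(484, -1)), Rational(-2, 7)) = Mul(Mul(10, Rational(1, 484)), Rational(-2, 7)) = Mul(Rational(5, 242), Rational(-2, 7)) = Rational(-5, 847)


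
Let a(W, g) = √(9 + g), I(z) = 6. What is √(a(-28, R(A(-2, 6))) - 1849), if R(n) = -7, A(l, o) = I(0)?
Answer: √(-1849 + √2) ≈ 42.984*I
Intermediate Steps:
A(l, o) = 6
√(a(-28, R(A(-2, 6))) - 1849) = √(√(9 - 7) - 1849) = √(√2 - 1849) = √(-1849 + √2)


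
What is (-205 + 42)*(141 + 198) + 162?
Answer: -55095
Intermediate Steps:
(-205 + 42)*(141 + 198) + 162 = -163*339 + 162 = -55257 + 162 = -55095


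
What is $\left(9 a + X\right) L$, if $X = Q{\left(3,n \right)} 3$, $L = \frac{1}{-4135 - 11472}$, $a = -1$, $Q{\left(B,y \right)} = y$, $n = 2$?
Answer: $\frac{3}{15607} \approx 0.00019222$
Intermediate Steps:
$L = - \frac{1}{15607}$ ($L = \frac{1}{-15607} = - \frac{1}{15607} \approx -6.4074 \cdot 10^{-5}$)
$X = 6$ ($X = 2 \cdot 3 = 6$)
$\left(9 a + X\right) L = \left(9 \left(-1\right) + 6\right) \left(- \frac{1}{15607}\right) = \left(-9 + 6\right) \left(- \frac{1}{15607}\right) = \left(-3\right) \left(- \frac{1}{15607}\right) = \frac{3}{15607}$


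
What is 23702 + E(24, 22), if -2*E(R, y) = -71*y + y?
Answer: 24472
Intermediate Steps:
E(R, y) = 35*y (E(R, y) = -(-71*y + y)/2 = -(-35)*y = 35*y)
23702 + E(24, 22) = 23702 + 35*22 = 23702 + 770 = 24472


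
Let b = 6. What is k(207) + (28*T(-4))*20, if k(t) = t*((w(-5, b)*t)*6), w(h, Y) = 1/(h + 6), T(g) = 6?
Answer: 260454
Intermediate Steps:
w(h, Y) = 1/(6 + h)
k(t) = 6*t² (k(t) = t*((t/(6 - 5))*6) = t*((t/1)*6) = t*((1*t)*6) = t*(t*6) = t*(6*t) = 6*t²)
k(207) + (28*T(-4))*20 = 6*207² + (28*6)*20 = 6*42849 + 168*20 = 257094 + 3360 = 260454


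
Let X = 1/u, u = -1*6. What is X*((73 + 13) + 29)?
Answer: -115/6 ≈ -19.167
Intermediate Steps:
u = -6
X = -1/6 (X = 1/(-6) = -1/6 ≈ -0.16667)
X*((73 + 13) + 29) = -((73 + 13) + 29)/6 = -(86 + 29)/6 = -1/6*115 = -115/6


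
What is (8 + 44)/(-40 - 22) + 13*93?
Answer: 37453/31 ≈ 1208.2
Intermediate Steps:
(8 + 44)/(-40 - 22) + 13*93 = 52/(-62) + 1209 = 52*(-1/62) + 1209 = -26/31 + 1209 = 37453/31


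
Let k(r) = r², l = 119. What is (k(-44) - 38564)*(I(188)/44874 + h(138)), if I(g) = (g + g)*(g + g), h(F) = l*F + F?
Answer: -13611968700224/22437 ≈ -6.0667e+8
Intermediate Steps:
h(F) = 120*F (h(F) = 119*F + F = 120*F)
I(g) = 4*g² (I(g) = (2*g)*(2*g) = 4*g²)
(k(-44) - 38564)*(I(188)/44874 + h(138)) = ((-44)² - 38564)*((4*188²)/44874 + 120*138) = (1936 - 38564)*((4*35344)*(1/44874) + 16560) = -36628*(141376*(1/44874) + 16560) = -36628*(70688/22437 + 16560) = -36628*371627408/22437 = -13611968700224/22437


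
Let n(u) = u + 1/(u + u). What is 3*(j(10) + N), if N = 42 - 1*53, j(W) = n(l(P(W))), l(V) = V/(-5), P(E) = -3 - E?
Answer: -3201/130 ≈ -24.623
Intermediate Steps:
l(V) = -V/5 (l(V) = V*(-⅕) = -V/5)
n(u) = u + 1/(2*u)
j(W) = ⅗ + 1/(2*(⅗ + W/5)) + W/5 (j(W) = -(-3 - W)/5 + 1/(2*((-(-3 - W)/5))) = (⅗ + W/5) + 1/(2*(⅗ + W/5)) = ⅗ + 1/(2*(⅗ + W/5)) + W/5)
N = -11 (N = 42 - 53 = -11)
3*(j(10) + N) = 3*((25 + 2*(3 + 10)²)/(10*(3 + 10)) - 11) = 3*((⅒)*(25 + 2*13²)/13 - 11) = 3*((⅒)*(1/13)*(25 + 2*169) - 11) = 3*((⅒)*(1/13)*(25 + 338) - 11) = 3*((⅒)*(1/13)*363 - 11) = 3*(363/130 - 11) = 3*(-1067/130) = -3201/130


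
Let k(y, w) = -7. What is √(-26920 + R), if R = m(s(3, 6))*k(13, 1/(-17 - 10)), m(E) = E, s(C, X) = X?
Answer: I*√26962 ≈ 164.2*I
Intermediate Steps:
R = -42 (R = 6*(-7) = -42)
√(-26920 + R) = √(-26920 - 42) = √(-26962) = I*√26962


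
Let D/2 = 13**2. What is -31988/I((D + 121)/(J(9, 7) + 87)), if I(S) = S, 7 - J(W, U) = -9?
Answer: -3294764/459 ≈ -7178.1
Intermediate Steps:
J(W, U) = 16 (J(W, U) = 7 - 1*(-9) = 7 + 9 = 16)
D = 338 (D = 2*13**2 = 2*169 = 338)
-31988/I((D + 121)/(J(9, 7) + 87)) = -31988*(16 + 87)/(338 + 121) = -31988/(459/103) = -31988/(459*(1/103)) = -31988/459/103 = -31988*103/459 = -3294764/459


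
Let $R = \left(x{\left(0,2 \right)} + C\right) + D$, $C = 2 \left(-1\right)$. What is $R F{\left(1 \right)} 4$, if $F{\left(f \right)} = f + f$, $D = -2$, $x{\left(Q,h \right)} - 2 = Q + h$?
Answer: $0$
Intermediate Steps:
$x{\left(Q,h \right)} = 2 + Q + h$ ($x{\left(Q,h \right)} = 2 + \left(Q + h\right) = 2 + Q + h$)
$C = -2$
$R = 0$ ($R = \left(\left(2 + 0 + 2\right) - 2\right) - 2 = \left(4 - 2\right) - 2 = 2 - 2 = 0$)
$F{\left(f \right)} = 2 f$
$R F{\left(1 \right)} 4 = 0 \cdot 2 \cdot 1 \cdot 4 = 0 \cdot 2 \cdot 4 = 0 \cdot 4 = 0$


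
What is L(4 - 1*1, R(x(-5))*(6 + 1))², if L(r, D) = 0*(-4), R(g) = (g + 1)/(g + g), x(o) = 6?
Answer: 0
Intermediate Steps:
R(g) = (1 + g)/(2*g) (R(g) = (1 + g)/((2*g)) = (1 + g)*(1/(2*g)) = (1 + g)/(2*g))
L(r, D) = 0
L(4 - 1*1, R(x(-5))*(6 + 1))² = 0² = 0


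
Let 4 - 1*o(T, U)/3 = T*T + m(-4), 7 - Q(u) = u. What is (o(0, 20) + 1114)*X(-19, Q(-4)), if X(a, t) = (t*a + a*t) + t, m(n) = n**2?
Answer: -438746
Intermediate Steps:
Q(u) = 7 - u
X(a, t) = t + 2*a*t (X(a, t) = (a*t + a*t) + t = 2*a*t + t = t + 2*a*t)
o(T, U) = -36 - 3*T**2 (o(T, U) = 12 - 3*(T*T + (-4)**2) = 12 - 3*(T**2 + 16) = 12 - 3*(16 + T**2) = 12 + (-48 - 3*T**2) = -36 - 3*T**2)
(o(0, 20) + 1114)*X(-19, Q(-4)) = ((-36 - 3*0**2) + 1114)*((7 - 1*(-4))*(1 + 2*(-19))) = ((-36 - 3*0) + 1114)*((7 + 4)*(1 - 38)) = ((-36 + 0) + 1114)*(11*(-37)) = (-36 + 1114)*(-407) = 1078*(-407) = -438746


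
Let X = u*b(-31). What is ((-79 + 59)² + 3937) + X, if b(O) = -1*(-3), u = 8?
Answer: 4361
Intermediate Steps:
b(O) = 3
X = 24 (X = 8*3 = 24)
((-79 + 59)² + 3937) + X = ((-79 + 59)² + 3937) + 24 = ((-20)² + 3937) + 24 = (400 + 3937) + 24 = 4337 + 24 = 4361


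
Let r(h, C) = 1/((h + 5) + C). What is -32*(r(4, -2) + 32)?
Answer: -7200/7 ≈ -1028.6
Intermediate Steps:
r(h, C) = 1/(5 + C + h) (r(h, C) = 1/((5 + h) + C) = 1/(5 + C + h))
-32*(r(4, -2) + 32) = -32*(1/(5 - 2 + 4) + 32) = -32*(1/7 + 32) = -32*(⅐ + 32) = -32*225/7 = -7200/7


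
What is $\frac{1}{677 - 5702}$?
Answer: $- \frac{1}{5025} \approx -0.00019901$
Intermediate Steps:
$\frac{1}{677 - 5702} = \frac{1}{-5025} = - \frac{1}{5025}$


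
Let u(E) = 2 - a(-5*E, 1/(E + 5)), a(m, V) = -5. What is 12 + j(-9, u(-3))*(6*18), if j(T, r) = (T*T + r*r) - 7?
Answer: 13296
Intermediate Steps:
u(E) = 7 (u(E) = 2 - 1*(-5) = 2 + 5 = 7)
j(T, r) = -7 + T² + r² (j(T, r) = (T² + r²) - 7 = -7 + T² + r²)
12 + j(-9, u(-3))*(6*18) = 12 + (-7 + (-9)² + 7²)*(6*18) = 12 + (-7 + 81 + 49)*108 = 12 + 123*108 = 12 + 13284 = 13296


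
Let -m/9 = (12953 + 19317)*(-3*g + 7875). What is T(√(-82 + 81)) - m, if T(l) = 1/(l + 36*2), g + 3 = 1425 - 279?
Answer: 6695140479372/5185 - I/5185 ≈ 1.2913e+9 - 0.00019286*I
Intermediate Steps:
g = 1143 (g = -3 + (1425 - 279) = -3 + 1146 = 1143)
m = -1291251780 (m = -9*(12953 + 19317)*(-3*1143 + 7875) = -290430*(-3429 + 7875) = -290430*4446 = -9*143472420 = -1291251780)
T(l) = 1/(72 + l) (T(l) = 1/(l + 72) = 1/(72 + l))
T(√(-82 + 81)) - m = 1/(72 + √(-82 + 81)) - 1*(-1291251780) = 1/(72 + √(-1)) + 1291251780 = 1/(72 + I) + 1291251780 = (72 - I)/5185 + 1291251780 = 1291251780 + (72 - I)/5185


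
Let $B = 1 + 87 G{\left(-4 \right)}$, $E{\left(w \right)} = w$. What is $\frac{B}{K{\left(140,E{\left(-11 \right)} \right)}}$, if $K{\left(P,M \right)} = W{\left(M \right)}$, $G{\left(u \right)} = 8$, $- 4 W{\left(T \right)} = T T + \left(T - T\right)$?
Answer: $- \frac{2788}{121} \approx -23.041$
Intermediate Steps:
$W{\left(T \right)} = - \frac{T^{2}}{4}$ ($W{\left(T \right)} = - \frac{T T + \left(T - T\right)}{4} = - \frac{T^{2} + 0}{4} = - \frac{T^{2}}{4}$)
$K{\left(P,M \right)} = - \frac{M^{2}}{4}$
$B = 697$ ($B = 1 + 87 \cdot 8 = 1 + 696 = 697$)
$\frac{B}{K{\left(140,E{\left(-11 \right)} \right)}} = \frac{697}{\left(- \frac{1}{4}\right) \left(-11\right)^{2}} = \frac{697}{\left(- \frac{1}{4}\right) 121} = \frac{697}{- \frac{121}{4}} = 697 \left(- \frac{4}{121}\right) = - \frac{2788}{121}$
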